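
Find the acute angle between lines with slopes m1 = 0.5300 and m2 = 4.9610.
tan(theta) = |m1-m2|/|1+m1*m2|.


m1-m2 = -4.431
1+m1*m2 = 3.62933
tan(theta) = |-4.431/3.62933| = 1.220886
theta = arctan(|-4.431/3.62933|) = 50.6799 degrees (acute angle)

50.6799 degrees


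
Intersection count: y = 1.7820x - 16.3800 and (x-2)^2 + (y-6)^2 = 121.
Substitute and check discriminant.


Substitute y = 1.7820x - 16.3800: (x-2)^2 + (1.7820x- 16.3800-6)^2 = 121
Expand to Ax^2 + Bx + C = 0, where b-k = -22.38
A = 1+m^2 = 4.175524
B = 2(m(b-k) - h) = 2(1.7820*(-22.38) - 2) = -83.76232
C = h^2 + (b-k)^2 - r^2 = 4 + 500.8644 - 121 = 383.8644
disc = B^2-4AC = 7016.1263 - 6411.3401 = 604.7862
disc > 0

2 intersection points


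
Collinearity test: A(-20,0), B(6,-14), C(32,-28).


-20*(-14+ 28) + 6*(-28-0) + 32*(0+ 14)
= -280 - 168 + 448 = 0

Yes, collinear (determinant = 0)


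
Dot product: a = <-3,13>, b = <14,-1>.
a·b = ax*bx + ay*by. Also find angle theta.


a·b = -3*14 + 13*(-1) = -42 - 13 = -55
|a| = sqrt(9+169) = 13.3417
|b| = sqrt(196+1) = 14.0357
cos(theta) = -55/(sqrt(178)*sqrt(197)) = -55/sqrt(35066) = -0.293711
theta = arccos(-55/sqrt(35066)) = 107.0802 degrees

a·b = -55, theta = 107.0802 deg


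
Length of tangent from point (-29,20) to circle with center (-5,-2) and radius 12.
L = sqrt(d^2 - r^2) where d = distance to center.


d = sqrt((-29+ 5)^2 + (20+ 2)^2) = sqrt(576+484) = 32.5576
L = sqrt(1060.0000 - 144) = sqrt(916.0000) = 30.2655

30.2655


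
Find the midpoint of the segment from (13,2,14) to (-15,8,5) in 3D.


Mx = (13- 15)/2 = -1.0000
My = (2+8)/2 = 5.0000
Mz = (14+5)/2 = 9.5000

M = (-1.0000, 5.0000, 9.5000)


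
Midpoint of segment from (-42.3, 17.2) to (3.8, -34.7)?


Mx = (-42.3 + 3.8)/2 = -38.5/2 = -19.2500
My = (17.2 - 34.7)/2 = -17.5/2 = -8.7500

(-19.2500, -8.7500)


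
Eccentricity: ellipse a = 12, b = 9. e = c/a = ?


c = sqrt(144-81) = sqrt(63) = 7.9373
e = c/a = sqrt(63)/12 = 0.6614

e = 0.6614


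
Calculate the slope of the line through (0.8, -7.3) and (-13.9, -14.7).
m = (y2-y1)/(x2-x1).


dy = -14.7 + 7.3 = -7.4
dx = -13.9 - 0.8 = -14.7
m = -7.4/(-14.7) = 0.5034

m = 0.5034


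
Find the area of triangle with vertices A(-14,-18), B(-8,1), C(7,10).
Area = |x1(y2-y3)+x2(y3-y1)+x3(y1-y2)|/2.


-14*(1-10) = 126
-8*(10+ 18) = -224
7*(-18-1) = -133
sum = -231
Area = |-231|/2 = 115.5000

115.5000 sq units


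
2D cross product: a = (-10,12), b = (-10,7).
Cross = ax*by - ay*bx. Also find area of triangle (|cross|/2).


cross = -10*7 - 12*(-10) = -70 + 120 = 50
Triangle area = |50|/2 = 50/2 = 25.0000

cross = 50, triangle area = 25.0000


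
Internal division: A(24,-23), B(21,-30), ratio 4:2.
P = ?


Px = (4*21 + 2*24)/6 = 132/6 = 22.0000
Py = (4*(-30) + 2*(-23))/6 = -166/6 = -27.6667

P = (22.0000, -27.6667)


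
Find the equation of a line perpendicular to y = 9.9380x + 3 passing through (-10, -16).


Perpendicular slope = -1/m1 = -1/9.9380 = -0.1006
b2 = y0 - m2*x0 = -16 - 10/9.9380 = -16 - 1.0062 = -17.0062

y = -0.1006x - 17.0062


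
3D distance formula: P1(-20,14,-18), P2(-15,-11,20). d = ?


dx=5, dy=-25, dz=38
d = sqrt(25+625+1444) = sqrt(2094) = 45.7602

45.7602


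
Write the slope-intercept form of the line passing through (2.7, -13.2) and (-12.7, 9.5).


m = (22.7)/(-15.4) = -1.4740
b = y1 - m*x1 = -13.2 - (22.7*2.7)/(-15.4) = -13.2 + 3.9799 = -9.2201

y = -1.4740x - 9.2201


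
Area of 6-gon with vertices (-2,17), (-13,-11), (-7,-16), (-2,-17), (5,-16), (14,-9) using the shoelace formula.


sum(xi*y_{i+1}) = -2*(-11) - 13*(-16) - 7*(-17) - 2*(-16) + 5*(-9) + 14*17 = 574
sum(yi*x_{i+1}) = 17*(-13) - 11*(-7) - 16*(-2) - 17*5 - 16*14 - 9*(-2) = -403
Area = |574 + 403|/2 = 977/2 = 488.5000

488.5000 sq units


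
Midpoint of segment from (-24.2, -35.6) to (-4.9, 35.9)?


Mx = (-24.2 - 4.9)/2 = -29.1/2 = -14.5500
My = (-35.6 + 35.9)/2 = 0.3/2 = 0.1500

(-14.5500, 0.1500)


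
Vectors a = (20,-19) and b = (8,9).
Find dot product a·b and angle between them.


a·b = 20*8 - 19*9 = 160 - 171 = -11
|a| = sqrt(400+361) = 27.5862
|b| = sqrt(64+81) = 12.0416
cos(theta) = -11/(sqrt(761)*sqrt(145)) = -11/sqrt(110345) = -0.033114
theta = arccos(-11/sqrt(110345)) = 91.8977 degrees

a·b = -11, theta = 91.8977 deg


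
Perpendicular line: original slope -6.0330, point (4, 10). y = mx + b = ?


Perpendicular slope = -1/m1 = -1/(-6.0330) = 0.1658
b2 = y0 - m2*x0 = 10 + 4/(-6.0330) = 10 - 0.6630 = 9.3370

y = 0.1658x + 9.3370


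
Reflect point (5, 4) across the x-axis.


Reflection rule for x-axis: (x, -y)
(5, 4) -> (5, -4)

(5, -4)


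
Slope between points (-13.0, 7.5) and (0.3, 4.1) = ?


dy = 4.1 - 7.5 = -3.4
dx = 0.3 + 13.0 = 13.3
m = -3.4/13.3 = -0.2556

m = -0.2556


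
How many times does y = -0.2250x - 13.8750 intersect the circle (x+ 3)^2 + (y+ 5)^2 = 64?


Substitute y = -0.2250x - 13.8750: (x+ 3)^2 + (-0.2250x- 13.8750+ 5)^2 = 64
Expand to Ax^2 + Bx + C = 0, where b-k = -8.875
A = 1+m^2 = 1.050625
B = 2(m(b-k) - h) = 2(-0.2250*(-8.875) + 3) = 9.99375
C = h^2 + (b-k)^2 - r^2 = 9 + 78.765625 - 64 = 23.765625
disc = B^2-4AC = 99.8750 - 99.8750 = 0
disc = 0

1 intersection point (tangent)


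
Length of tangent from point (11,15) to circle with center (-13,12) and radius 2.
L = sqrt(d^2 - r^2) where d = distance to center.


d = sqrt((11+ 13)^2 + (15-12)^2) = sqrt(576+9) = 24.1868
L = sqrt(585.0000 - 4) = sqrt(581.0000) = 24.1039

24.1039


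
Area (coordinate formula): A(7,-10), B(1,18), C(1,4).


7*(18-4) = 98
1*(4+ 10) = 14
1*(-10-18) = -28
sum = 84
Area = |84|/2 = 42.0000

42.0000 sq units


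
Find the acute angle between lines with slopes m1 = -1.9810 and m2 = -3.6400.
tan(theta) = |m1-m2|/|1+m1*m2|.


m1-m2 = 1.659
1+m1*m2 = 8.21084
tan(theta) = |1.659/8.21084| = 0.202050
theta = arctan(|1.659/8.21084|) = 11.4228 degrees (acute angle)

11.4228 degrees


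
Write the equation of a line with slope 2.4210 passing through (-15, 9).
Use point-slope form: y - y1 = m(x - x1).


y - 9 = 2.4210(x + 15)
y = 2.4210x + 9 - 2.4210*(-15)
y = 2.4210x + 45.3150

y = 2.4210x + 45.3150


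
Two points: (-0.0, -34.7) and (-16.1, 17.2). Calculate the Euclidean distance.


dx = -16.1 + 0.0 = -16.1
dy = 17.2 + 34.7 = 51.9
d = sqrt(259.21 + 2693.61) = sqrt(2952.82) = 54.3399

54.3399


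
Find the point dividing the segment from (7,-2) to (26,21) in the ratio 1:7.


Px = (1*26 + 7*7)/8 = 75/8 = 9.3750
Py = (1*21 + 7*(-2))/8 = 7/8 = 0.8750

P = (9.3750, 0.8750)


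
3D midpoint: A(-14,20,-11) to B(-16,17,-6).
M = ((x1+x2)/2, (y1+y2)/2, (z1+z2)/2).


Mx = (-14- 16)/2 = -15.0000
My = (20+17)/2 = 18.5000
Mz = (-11- 6)/2 = -8.5000

M = (-15.0000, 18.5000, -8.5000)


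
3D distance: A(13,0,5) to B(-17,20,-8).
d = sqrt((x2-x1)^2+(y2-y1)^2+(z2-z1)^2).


dx=-30, dy=20, dz=-13
d = sqrt(900+400+169) = sqrt(1469) = 38.3275

38.3275


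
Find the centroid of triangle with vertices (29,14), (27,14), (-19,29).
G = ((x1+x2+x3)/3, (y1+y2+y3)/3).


Gx = (29+27- 19)/3 = 37/3 = 12.3333
Gy = (14+14+29)/3 = 57/3 = 19.0000

G = (12.3333, 19.0000)


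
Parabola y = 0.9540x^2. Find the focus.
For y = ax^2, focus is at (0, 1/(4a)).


a = 0.9540
4a = 3.8160
focus = (0, 1/3.8160) = (0, 0.2621)

Focus = (0, 0.2621)


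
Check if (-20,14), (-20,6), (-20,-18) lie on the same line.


-20*(6+ 18) - 20*(-18-14) - 20*(14-6)
= -480 + 640 - 160 = 0

Yes, collinear (determinant = 0)


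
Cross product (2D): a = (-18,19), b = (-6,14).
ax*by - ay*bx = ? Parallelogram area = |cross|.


cross = -18*14 - 19*(-6) = -252 + 114 = -138
Parallelogram area = |-138| = 138

cross = -138, parallelogram area = 138


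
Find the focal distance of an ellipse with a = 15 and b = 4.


c^2 = 15^2 - 4^2 = 225 - 16 = 209
c = sqrt(209) = 14.4568

c = 14.4568


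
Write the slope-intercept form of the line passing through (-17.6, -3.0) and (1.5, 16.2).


m = (19.2)/(19.1) = 1.0052
b = y1 - m*x1 = -3.0 - (19.2*(-17.6))/(19.1) = -3.0 + 17.6921 = 14.6921

y = 1.0052x + 14.6921


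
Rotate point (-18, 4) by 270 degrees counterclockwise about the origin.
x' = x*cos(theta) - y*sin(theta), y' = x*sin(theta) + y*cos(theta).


cos(270) = 0, sin(270) = -1
x' = -18*0 - 4*(-1) = 4
y' = -18*(-1) + 4*0 = 18

(4, 18)


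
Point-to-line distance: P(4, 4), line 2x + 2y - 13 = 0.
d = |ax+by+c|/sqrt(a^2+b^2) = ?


|2*4 + 2*4 - 13| = |3| = 3
sqrt(4 + 4) = sqrt(8) = 2.8284
d = 3/sqrt(8) = 1.0607

1.0607


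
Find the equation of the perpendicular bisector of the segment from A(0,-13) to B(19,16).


Midpoint = (9.5, 1.5)
Slope of AB = dy/dx = 29/19 = 1.5263
Perp slope = -dx/dy = -19/29 = -0.6552
b = My - (perp slope)*Mx = 1.5 + (19*9.5)/29 = 1.5 + 6.2241 = 7.7241

y = -0.6552x + 7.7241


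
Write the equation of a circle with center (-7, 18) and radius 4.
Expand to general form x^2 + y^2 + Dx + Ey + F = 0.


(x+ 7)^2 + (y-18)^2 = 4^2
D = -2h = 14, E = -2k = -36
F = h^2+k^2-r^2 = 49+324-16 = 357

x^2 + y^2 + 14x - 36y + 357 = 0


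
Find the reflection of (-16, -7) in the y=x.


Reflection rule for y=x: (y, x)
(-16, -7) -> (-7, -16)

(-7, -16)


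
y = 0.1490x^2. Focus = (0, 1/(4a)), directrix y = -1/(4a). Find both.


a = 0.1490
1/(4a) = 1.6779
Focus = (0, 1.6779)
Directrix: y = -1.6779

Focus = (0, 1.6779), Directrix: y = -1.6779


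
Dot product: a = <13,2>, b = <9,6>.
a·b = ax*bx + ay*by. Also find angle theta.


a·b = 13*9 + 2*6 = 117 + 12 = 129
|a| = sqrt(169+4) = 13.1529
|b| = sqrt(81+36) = 10.8167
cos(theta) = 129/(sqrt(173)*sqrt(117)) = 129/sqrt(20241) = 0.906721
theta = arccos(129/sqrt(20241)) = 24.9439 degrees

a·b = 129, theta = 24.9439 deg


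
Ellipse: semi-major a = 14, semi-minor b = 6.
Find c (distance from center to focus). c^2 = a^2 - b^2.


c^2 = 14^2 - 6^2 = 196 - 36 = 160
c = sqrt(160) = 12.6491

c = 12.6491


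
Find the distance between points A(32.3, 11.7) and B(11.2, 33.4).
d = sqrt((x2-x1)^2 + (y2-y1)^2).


dx = 11.2 - 32.3 = -21.1
dy = 33.4 - 11.7 = 21.7
d = sqrt(445.21 + 470.89) = sqrt(916.1) = 30.2671

30.2671


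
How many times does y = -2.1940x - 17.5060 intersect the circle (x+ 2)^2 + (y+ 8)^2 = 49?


Substitute y = -2.1940x - 17.5060: (x+ 2)^2 + (-2.1940x- 17.5060+ 8)^2 = 49
Expand to Ax^2 + Bx + C = 0, where b-k = -9.506
A = 1+m^2 = 5.813636
B = 2(m(b-k) - h) = 2(-2.1940*(-9.506) + 2) = 45.712328
C = h^2 + (b-k)^2 - r^2 = 4 + 90.364036 - 49 = 45.364036
disc = B^2-4AC = 2089.6169 - 1054.9200 = 1034.6969
disc > 0

2 intersection points


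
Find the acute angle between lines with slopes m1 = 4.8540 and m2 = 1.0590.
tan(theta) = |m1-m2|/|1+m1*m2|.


m1-m2 = 3.795
1+m1*m2 = 6.140386
tan(theta) = |3.795/6.140386| = 0.618039
theta = arctan(|3.795/6.140386|) = 31.7177 degrees (acute angle)

31.7177 degrees


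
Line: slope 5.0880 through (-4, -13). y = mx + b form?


y + 13 = 5.0880(x + 4)
y = 5.0880x - 13 - 5.0880*(-4)
y = 5.0880x + 7.3520

y = 5.0880x + 7.3520


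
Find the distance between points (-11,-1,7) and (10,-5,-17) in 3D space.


dx=21, dy=-4, dz=-24
d = sqrt(441+16+576) = sqrt(1033) = 32.1403

32.1403


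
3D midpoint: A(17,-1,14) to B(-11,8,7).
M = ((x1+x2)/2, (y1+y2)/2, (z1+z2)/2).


Mx = (17- 11)/2 = 3.0000
My = (-1+8)/2 = 3.5000
Mz = (14+7)/2 = 10.5000

M = (3.0000, 3.5000, 10.5000)


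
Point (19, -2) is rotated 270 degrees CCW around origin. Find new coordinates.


cos(270) = 0, sin(270) = -1
x' = 19*0 + 2*(-1) = -2
y' = 19*(-1) - 2*0 = -19

(-2, -19)


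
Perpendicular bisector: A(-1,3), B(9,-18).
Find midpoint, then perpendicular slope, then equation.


Midpoint = (4, -7.5)
Slope of AB = dy/dx = -21/10 = -2.1000
Perp slope = -dx/dy = 10/21 = 0.4762
b = My - (perp slope)*Mx = -7.5 + (10*4)/(-21) = -7.5 - 1.9048 = -9.4048

y = 0.4762x - 9.4048


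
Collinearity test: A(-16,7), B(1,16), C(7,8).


-16*(16-8) + 1*(8-7) + 7*(7-16)
= -128 + 1 - 63 = -190

No, not collinear (determinant = -190)


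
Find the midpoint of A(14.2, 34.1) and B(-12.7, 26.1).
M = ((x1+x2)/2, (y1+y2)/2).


Mx = (14.2 - 12.7)/2 = 1.5/2 = 0.7500
My = (34.1 + 26.1)/2 = 60.2/2 = 30.1000

(0.7500, 30.1000)


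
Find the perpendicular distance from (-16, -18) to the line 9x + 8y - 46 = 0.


|9*(-16) + 8*(-18) - 46| = |-334| = 334
sqrt(81 + 64) = sqrt(145) = 12.0416
d = 334/sqrt(145) = 27.7372

27.7372


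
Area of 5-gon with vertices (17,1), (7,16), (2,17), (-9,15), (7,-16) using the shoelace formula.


sum(xi*y_{i+1}) = 17*16 + 7*17 + 2*15 - 9*(-16) + 7*1 = 572
sum(yi*x_{i+1}) = 1*7 + 16*2 + 17*(-9) + 15*7 - 16*17 = -281
Area = |572 + 281|/2 = 853/2 = 426.5000

426.5000 sq units


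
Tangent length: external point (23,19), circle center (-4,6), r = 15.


d = sqrt((23+ 4)^2 + (19-6)^2) = sqrt(729+169) = 29.9666
L = sqrt(898.0000 - 225) = sqrt(673.0000) = 25.9422

25.9422


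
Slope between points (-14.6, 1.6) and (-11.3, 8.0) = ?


dy = 8.0 - 1.6 = 6.4
dx = -11.3 + 14.6 = 3.3
m = 6.4/3.3 = 1.9394

m = 1.9394


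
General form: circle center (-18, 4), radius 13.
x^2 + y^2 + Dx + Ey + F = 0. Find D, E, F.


(x+ 18)^2 + (y-4)^2 = 13^2
D = -2h = 36, E = -2k = -8
F = h^2+k^2-r^2 = 324+16-169 = 171

D = 36, E = -8, F = 171


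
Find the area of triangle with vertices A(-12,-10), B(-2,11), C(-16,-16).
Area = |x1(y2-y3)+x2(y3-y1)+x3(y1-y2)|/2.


-12*(11+ 16) = -324
-2*(-16+ 10) = 12
-16*(-10-11) = 336
sum = 24
Area = |24|/2 = 12.0000

12.0000 sq units


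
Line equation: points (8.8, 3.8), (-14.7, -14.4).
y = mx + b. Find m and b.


m = (-18.2)/(-23.5) = 0.7745
b = y1 - m*x1 = 3.8 - (-18.2*8.8)/(-23.5) = 3.8 - 6.8153 = -3.0153

y = 0.7745x - 3.0153


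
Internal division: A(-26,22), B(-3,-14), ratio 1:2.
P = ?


Px = (1*(-3) + 2*(-26))/3 = -55/3 = -18.3333
Py = (1*(-14) + 2*22)/3 = 30/3 = 10.0000

P = (-18.3333, 10.0000)


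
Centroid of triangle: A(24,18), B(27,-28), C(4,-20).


Gx = (24+27+4)/3 = 55/3 = 18.3333
Gy = (18- 28- 20)/3 = -30/3 = -10.0000

G = (18.3333, -10.0000)


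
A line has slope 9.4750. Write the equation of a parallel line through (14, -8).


Parallel lines have equal slopes.
m2 = 9.4750
b2 = -8 - 9.4750*14 = -140.6500

y = 9.4750x - 140.6500


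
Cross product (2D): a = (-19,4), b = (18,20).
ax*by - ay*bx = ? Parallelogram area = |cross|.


cross = -19*20 - 4*18 = -380 - 72 = -452
Parallelogram area = |-452| = 452

cross = -452, parallelogram area = 452


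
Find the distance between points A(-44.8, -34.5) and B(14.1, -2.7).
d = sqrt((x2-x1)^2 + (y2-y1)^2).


dx = 14.1 + 44.8 = 58.9
dy = -2.7 + 34.5 = 31.8
d = sqrt(3469.21 + 1011.24) = sqrt(4480.45) = 66.9362

66.9362


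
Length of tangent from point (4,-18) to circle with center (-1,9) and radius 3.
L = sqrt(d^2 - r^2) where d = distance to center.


d = sqrt((4+ 1)^2 + (-18-9)^2) = sqrt(25+729) = 27.4591
L = sqrt(754.0000 - 9) = sqrt(745.0000) = 27.2947

27.2947


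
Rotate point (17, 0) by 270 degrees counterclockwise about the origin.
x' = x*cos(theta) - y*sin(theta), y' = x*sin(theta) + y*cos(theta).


cos(270) = 0, sin(270) = -1
x' = 17*0 - 0*(-1) = 0
y' = 17*(-1) + 0*0 = -17

(0, -17)


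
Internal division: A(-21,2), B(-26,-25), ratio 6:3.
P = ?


Px = (6*(-26) + 3*(-21))/9 = -219/9 = -24.3333
Py = (6*(-25) + 3*2)/9 = -144/9 = -16.0000

P = (-24.3333, -16.0000)


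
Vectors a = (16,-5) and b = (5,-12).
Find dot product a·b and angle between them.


a·b = 16*5 - 5*(-12) = 80 + 60 = 140
|a| = sqrt(256+25) = 16.7631
|b| = sqrt(25+144) = 13.0000
cos(theta) = 140/(sqrt(281)*sqrt(169)) = 140/sqrt(47489) = 0.642438
theta = arccos(140/sqrt(47489)) = 50.0261 degrees

a·b = 140, theta = 50.0261 deg


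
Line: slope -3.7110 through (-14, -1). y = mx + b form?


y + 1 = -3.7110(x + 14)
y = -3.7110x - 1 + 3.7110*(-14)
y = -3.7110x - 52.9540

y = -3.7110x - 52.9540


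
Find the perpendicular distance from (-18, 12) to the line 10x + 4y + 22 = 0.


|10*(-18) + 4*12 + 22| = |-110| = 110
sqrt(100 + 16) = sqrt(116) = 10.7703
d = 110/sqrt(116) = 10.2132

10.2132


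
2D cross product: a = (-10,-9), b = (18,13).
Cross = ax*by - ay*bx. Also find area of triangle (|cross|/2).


cross = -10*13 + 9*18 = -130 + 162 = 32
Triangle area = |32|/2 = 32/2 = 16.0000

cross = 32, triangle area = 16.0000


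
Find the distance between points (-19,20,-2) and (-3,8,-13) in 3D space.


dx=16, dy=-12, dz=-11
d = sqrt(256+144+121) = sqrt(521) = 22.8254

22.8254


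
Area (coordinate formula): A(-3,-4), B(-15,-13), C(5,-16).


-3*(-13+ 16) = -9
-15*(-16+ 4) = 180
5*(-4+ 13) = 45
sum = 216
Area = |216|/2 = 108.0000

108.0000 sq units


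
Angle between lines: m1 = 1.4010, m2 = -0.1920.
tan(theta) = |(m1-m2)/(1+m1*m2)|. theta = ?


m1-m2 = 1.593
1+m1*m2 = 0.731008
tan(theta) = |1.593/0.731008| = 2.179183
theta = arctan(|1.593/0.731008|) = 65.3502 degrees (acute angle)

65.3502 degrees


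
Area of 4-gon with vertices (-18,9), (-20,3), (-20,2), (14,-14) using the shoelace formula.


sum(xi*y_{i+1}) = -18*3 - 20*2 - 20*(-14) + 14*9 = 312
sum(yi*x_{i+1}) = 9*(-20) + 3*(-20) + 2*14 - 14*(-18) = 40
Area = |312 - 40|/2 = 272/2 = 136.0000

136.0000 sq units


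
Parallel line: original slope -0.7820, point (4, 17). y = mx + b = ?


Parallel lines have equal slopes.
m2 = -0.7820
b2 = 17 + 0.7820*4 = 20.1280

y = -0.7820x + 20.1280


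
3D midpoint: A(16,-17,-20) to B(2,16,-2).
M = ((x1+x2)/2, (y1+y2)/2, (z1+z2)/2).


Mx = (16+2)/2 = 9.0000
My = (-17+16)/2 = -0.5000
Mz = (-20- 2)/2 = -11.0000

M = (9.0000, -0.5000, -11.0000)


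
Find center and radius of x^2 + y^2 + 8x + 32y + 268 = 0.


h = -D/2 = -8/2 = -4
k = -E/2 = -32/2 = -16
r^2 = h^2 + k^2 - F = 16 + 256 - 268 = 4
r = 2

Center (-4, -16), radius = 2


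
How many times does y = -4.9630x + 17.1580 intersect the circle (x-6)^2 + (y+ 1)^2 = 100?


Substitute y = -4.9630x + 17.1580: (x-6)^2 + (-4.9630x+17.1580+ 1)^2 = 100
Expand to Ax^2 + Bx + C = 0, where b-k = 18.158
A = 1+m^2 = 25.631369
B = 2(m(b-k) - h) = 2(-4.9630*18.158 - 6) = -192.236308
C = h^2 + (b-k)^2 - r^2 = 36 + 329.712964 - 100 = 265.712964
disc = B^2-4AC = 36954.7981 - 27242.3481 = 9712.4500
disc > 0

2 intersection points


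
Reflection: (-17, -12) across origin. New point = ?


Reflection rule for origin: (-x, -y)
(-17, -12) -> (17, 12)

(17, 12)


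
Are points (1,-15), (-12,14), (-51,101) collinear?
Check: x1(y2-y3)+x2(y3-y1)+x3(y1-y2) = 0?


1*(14-101) - 12*(101+ 15) - 51*(-15-14)
= -87 - 1392 + 1479 = 0

Yes, collinear (determinant = 0)


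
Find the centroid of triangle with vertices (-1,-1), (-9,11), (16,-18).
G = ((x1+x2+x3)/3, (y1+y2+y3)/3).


Gx = (-1- 9+16)/3 = 6/3 = 2.0000
Gy = (-1+11- 18)/3 = -8/3 = -2.6667

G = (2.0000, -2.6667)


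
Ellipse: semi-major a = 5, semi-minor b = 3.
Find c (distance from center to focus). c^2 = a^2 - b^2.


c^2 = 5^2 - 3^2 = 25 - 9 = 16
c = sqrt(16) = 4.0000

c = 4.0000


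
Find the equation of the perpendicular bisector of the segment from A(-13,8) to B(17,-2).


Midpoint = (2, 3)
Slope of AB = dy/dx = -10/30 = -0.3333
Perp slope = -dx/dy = 30/10 = 3.0000
b = My - (perp slope)*Mx = 3 + (30*2)/(-10) = 3 - 6.0000 = -3.0000

y = 3.0000x - 3.0000


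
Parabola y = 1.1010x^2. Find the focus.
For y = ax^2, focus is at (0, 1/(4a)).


a = 1.1010
4a = 4.4040
focus = (0, 1/4.4040) = (0, 0.2271)

Focus = (0, 0.2271)


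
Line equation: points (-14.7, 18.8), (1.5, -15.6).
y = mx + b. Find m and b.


m = (-34.4)/(16.2) = -2.1235
b = y1 - m*x1 = 18.8 - (-34.4*(-14.7))/(16.2) = 18.8 - 31.2148 = -12.4148

y = -2.1235x - 12.4148


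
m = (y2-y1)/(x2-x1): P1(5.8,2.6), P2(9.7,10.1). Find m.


dy = 10.1 - 2.6 = 7.5
dx = 9.7 - 5.8 = 3.9
m = 7.5/3.9 = 1.9231

m = 1.9231


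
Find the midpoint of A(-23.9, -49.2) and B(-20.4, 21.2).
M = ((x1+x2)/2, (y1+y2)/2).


Mx = (-23.9 - 20.4)/2 = -44.3/2 = -22.1500
My = (-49.2 + 21.2)/2 = -28/2 = -14.0000

(-22.1500, -14.0000)


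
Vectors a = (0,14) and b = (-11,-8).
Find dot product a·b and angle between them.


a·b = 0*(-11) + 14*(-8) = 0 - 112 = -112
|a| = sqrt(0+196) = 14.0000
|b| = sqrt(121+64) = 13.6015
cos(theta) = -112/(sqrt(196)*sqrt(185)) = -112/sqrt(36260) = -0.588172
theta = arccos(-112/sqrt(36260)) = 126.0274 degrees

a·b = -112, theta = 126.0274 deg


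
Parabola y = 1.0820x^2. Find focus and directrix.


a = 1.0820
1/(4a) = 0.2311
Focus = (0, 0.2311)
Directrix: y = -0.2311

Focus = (0, 0.2311), Directrix: y = -0.2311


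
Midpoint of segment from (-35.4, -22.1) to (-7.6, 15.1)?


Mx = (-35.4 - 7.6)/2 = -43.0/2 = -21.5000
My = (-22.1 + 15.1)/2 = -7/2 = -3.5000

(-21.5000, -3.5000)


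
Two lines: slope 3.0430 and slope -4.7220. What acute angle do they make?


m1-m2 = 7.765
1+m1*m2 = -13.369046
tan(theta) = |7.765/(-13.369046)| = 0.580819
theta = arctan(|7.765/(-13.369046)|) = 30.1488 degrees (acute angle)

30.1488 degrees


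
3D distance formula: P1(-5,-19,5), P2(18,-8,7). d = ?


dx=23, dy=11, dz=2
d = sqrt(529+121+4) = sqrt(654) = 25.5734

25.5734


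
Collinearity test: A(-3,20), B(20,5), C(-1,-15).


-3*(5+ 15) + 20*(-15-20) - 1*(20-5)
= -60 - 700 - 15 = -775

No, not collinear (determinant = -775)


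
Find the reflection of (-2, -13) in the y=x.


Reflection rule for y=x: (y, x)
(-2, -13) -> (-13, -2)

(-13, -2)


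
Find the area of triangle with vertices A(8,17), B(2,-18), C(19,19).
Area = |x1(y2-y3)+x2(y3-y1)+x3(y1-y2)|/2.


8*(-18-19) = -296
2*(19-17) = 4
19*(17+ 18) = 665
sum = 373
Area = |373|/2 = 186.5000

186.5000 sq units


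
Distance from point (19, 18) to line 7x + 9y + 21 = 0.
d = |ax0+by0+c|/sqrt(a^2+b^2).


|7*19 + 9*18 + 21| = |316| = 316
sqrt(49 + 81) = sqrt(130) = 11.4018
d = 316/sqrt(130) = 27.7150

27.7150


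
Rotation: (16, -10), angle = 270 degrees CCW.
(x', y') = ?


cos(270) = 0, sin(270) = -1
x' = 16*0 + 10*(-1) = -10
y' = 16*(-1) - 10*0 = -16

(-10, -16)


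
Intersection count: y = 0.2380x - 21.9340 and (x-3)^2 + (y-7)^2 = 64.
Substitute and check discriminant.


Substitute y = 0.2380x - 21.9340: (x-3)^2 + (0.2380x- 21.9340-7)^2 = 64
Expand to Ax^2 + Bx + C = 0, where b-k = -28.934
A = 1+m^2 = 1.056644
B = 2(m(b-k) - h) = 2(0.2380*(-28.934) - 3) = -19.772584
C = h^2 + (b-k)^2 - r^2 = 9 + 837.176356 - 64 = 782.176356
disc = B^2-4AC = 390.9551 - 3305.9278 = -2914.9727
disc < 0

0 intersection points


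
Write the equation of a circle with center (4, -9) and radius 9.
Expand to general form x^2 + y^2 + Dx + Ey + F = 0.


(x-4)^2 + (y+ 9)^2 = 9^2
D = -2h = -8, E = -2k = 18
F = h^2+k^2-r^2 = 16+81-81 = 16

x^2 + y^2 - 8x + 18y + 16 = 0


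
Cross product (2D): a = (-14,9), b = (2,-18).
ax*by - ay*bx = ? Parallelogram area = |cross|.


cross = -14*(-18) - 9*2 = 252 - 18 = 234
Parallelogram area = |234| = 234

cross = 234, parallelogram area = 234


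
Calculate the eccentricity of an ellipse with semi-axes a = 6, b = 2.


c = sqrt(36-4) = sqrt(32) = 5.6569
e = c/a = sqrt(32)/6 = 0.9428

e = 0.9428


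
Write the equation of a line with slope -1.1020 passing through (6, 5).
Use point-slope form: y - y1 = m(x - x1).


y - 5 = -1.1020(x - 6)
y = -1.1020x + 5 + 1.1020*6
y = -1.1020x + 11.6120

y = -1.1020x + 11.6120


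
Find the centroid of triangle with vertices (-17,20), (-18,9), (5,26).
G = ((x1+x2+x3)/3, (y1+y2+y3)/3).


Gx = (-17- 18+5)/3 = -30/3 = -10.0000
Gy = (20+9+26)/3 = 55/3 = 18.3333

G = (-10.0000, 18.3333)


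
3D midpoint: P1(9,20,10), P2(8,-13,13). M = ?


Mx = (9+8)/2 = 8.5000
My = (20- 13)/2 = 3.5000
Mz = (10+13)/2 = 11.5000

M = (8.5000, 3.5000, 11.5000)


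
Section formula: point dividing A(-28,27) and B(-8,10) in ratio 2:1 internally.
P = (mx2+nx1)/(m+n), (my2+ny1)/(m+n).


Px = (2*(-8) + 1*(-28))/3 = -44/3 = -14.6667
Py = (2*10 + 1*27)/3 = 47/3 = 15.6667

P = (-14.6667, 15.6667)


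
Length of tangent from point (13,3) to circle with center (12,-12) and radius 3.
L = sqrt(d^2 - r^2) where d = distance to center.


d = sqrt((13-12)^2 + (3+ 12)^2) = sqrt(1+225) = 15.0333
L = sqrt(226.0000 - 9) = sqrt(217.0000) = 14.7309

14.7309


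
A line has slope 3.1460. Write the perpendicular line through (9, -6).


Perpendicular slope = -1/m1 = -1/3.1460 = -0.3179
b2 = y0 - m2*x0 = -6 + 9/3.1460 = -6 + 2.8608 = -3.1392

y = -0.3179x - 3.1392


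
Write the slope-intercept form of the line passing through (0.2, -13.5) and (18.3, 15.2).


m = (28.7)/(18.1) = 1.5856
b = y1 - m*x1 = -13.5 - (28.7*0.2)/(18.1) = -13.5 - 0.3171 = -13.8171

y = 1.5856x - 13.8171


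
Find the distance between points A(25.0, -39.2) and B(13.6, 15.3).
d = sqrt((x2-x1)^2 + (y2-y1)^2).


dx = 13.6 - 25.0 = -11.4
dy = 15.3 + 39.2 = 54.5
d = sqrt(129.96 + 2970.25) = sqrt(3100.21) = 55.6795

55.6795


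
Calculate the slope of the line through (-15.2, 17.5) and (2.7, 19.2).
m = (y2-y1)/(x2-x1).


dy = 19.2 - 17.5 = 1.7
dx = 2.7 + 15.2 = 17.9
m = 1.7/17.9 = 0.0950

m = 0.0950


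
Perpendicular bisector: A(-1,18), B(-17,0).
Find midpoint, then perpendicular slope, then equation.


Midpoint = (-9, 9)
Slope of AB = dy/dx = -18/(-16) = 1.1250
Perp slope = -dx/dy = -16/18 = -0.8889
b = My - (perp slope)*Mx = 9 + (-16*(-9))/(-18) = 9 - 8.0000 = 1.0000

y = -0.8889x + 1.0000


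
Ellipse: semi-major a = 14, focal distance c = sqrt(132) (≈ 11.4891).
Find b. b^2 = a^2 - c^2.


b^2 = 14^2 - (sqrt(132))^2 = 196 - 132 = 64
b = sqrt(64) = 8

b = 8


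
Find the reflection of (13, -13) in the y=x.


Reflection rule for y=x: (y, x)
(13, -13) -> (-13, 13)

(-13, 13)


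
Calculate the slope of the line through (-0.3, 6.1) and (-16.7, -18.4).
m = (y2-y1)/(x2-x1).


dy = -18.4 - 6.1 = -24.5
dx = -16.7 + 0.3 = -16.4
m = -24.5/(-16.4) = 1.4939

m = 1.4939


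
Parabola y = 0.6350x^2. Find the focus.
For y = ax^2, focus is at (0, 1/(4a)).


a = 0.6350
4a = 2.5400
focus = (0, 1/2.5400) = (0, 0.3937)

Focus = (0, 0.3937)


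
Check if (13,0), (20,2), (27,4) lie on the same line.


13*(2-4) + 20*(4-0) + 27*(0-2)
= -26 + 80 - 54 = 0

Yes, collinear (determinant = 0)


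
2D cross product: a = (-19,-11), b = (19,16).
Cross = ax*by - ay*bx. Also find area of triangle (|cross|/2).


cross = -19*16 + 11*19 = -304 + 209 = -95
Triangle area = |-95|/2 = 95/2 = 47.5000

cross = -95, triangle area = 47.5000


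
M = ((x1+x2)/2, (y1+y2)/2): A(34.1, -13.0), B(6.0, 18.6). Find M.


Mx = (34.1 + 6.0)/2 = 40.1/2 = 20.0500
My = (-13.0 + 18.6)/2 = 5.6/2 = 2.8000

(20.0500, 2.8000)


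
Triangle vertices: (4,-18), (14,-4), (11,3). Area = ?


4*(-4-3) = -28
14*(3+ 18) = 294
11*(-18+ 4) = -154
sum = 112
Area = |112|/2 = 56.0000

56.0000 sq units


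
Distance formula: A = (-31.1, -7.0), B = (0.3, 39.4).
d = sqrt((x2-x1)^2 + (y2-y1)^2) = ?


dx = 0.3 + 31.1 = 31.4
dy = 39.4 + 7.0 = 46.4
d = sqrt(985.96 + 2152.96) = sqrt(3138.92) = 56.0261

56.0261


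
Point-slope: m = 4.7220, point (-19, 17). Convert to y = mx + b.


y - 17 = 4.7220(x + 19)
y = 4.7220x + 17 - 4.7220*(-19)
y = 4.7220x + 106.7180

y = 4.7220x + 106.7180


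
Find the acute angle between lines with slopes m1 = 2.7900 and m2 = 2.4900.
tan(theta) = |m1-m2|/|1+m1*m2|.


m1-m2 = 0.3
1+m1*m2 = 7.9471
tan(theta) = |0.3/7.9471| = 0.037750
theta = arctan(|0.3/7.9471|) = 2.1619 degrees (acute angle)

2.1619 degrees


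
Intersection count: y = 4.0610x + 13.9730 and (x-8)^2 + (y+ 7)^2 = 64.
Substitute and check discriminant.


Substitute y = 4.0610x + 13.9730: (x-8)^2 + (4.0610x+13.9730+ 7)^2 = 64
Expand to Ax^2 + Bx + C = 0, where b-k = 20.973
A = 1+m^2 = 17.491721
B = 2(m(b-k) - h) = 2(4.0610*20.973 - 8) = 154.342706
C = h^2 + (b-k)^2 - r^2 = 64 + 439.866729 - 64 = 439.866729
disc = B^2-4AC = 23821.6709 - 30776.1044 = -6954.4335
disc < 0

0 intersection points


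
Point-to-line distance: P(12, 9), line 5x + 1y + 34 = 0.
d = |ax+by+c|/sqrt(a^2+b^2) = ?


|5*12 + 1*9 + 34| = |103| = 103
sqrt(25 + 1) = sqrt(26) = 5.0990
d = 103/sqrt(26) = 20.2000

20.2000


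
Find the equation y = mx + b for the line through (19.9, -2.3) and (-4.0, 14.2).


m = (16.5)/(-23.9) = -0.6904
b = y1 - m*x1 = -2.3 - (16.5*19.9)/(-23.9) = -2.3 + 13.7385 = 11.4385

y = -0.6904x + 11.4385


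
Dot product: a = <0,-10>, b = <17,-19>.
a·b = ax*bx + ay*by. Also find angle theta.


a·b = 0*17 - 10*(-19) = 0 + 190 = 190
|a| = sqrt(0+100) = 10.0000
|b| = sqrt(289+361) = 25.4951
cos(theta) = 190/(sqrt(100)*sqrt(650)) = 190/sqrt(65000) = 0.745241
theta = arccos(190/sqrt(65000)) = 41.8202 degrees

a·b = 190, theta = 41.8202 deg


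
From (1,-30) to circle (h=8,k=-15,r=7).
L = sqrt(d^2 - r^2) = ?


d = sqrt((1-8)^2 + (-30+ 15)^2) = sqrt(49+225) = 16.5529
L = sqrt(274.0000 - 49) = sqrt(225.0000) = 15.0000

15.0000


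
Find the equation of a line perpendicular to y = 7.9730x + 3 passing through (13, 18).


Perpendicular slope = -1/m1 = -1/7.9730 = -0.1254
b2 = y0 - m2*x0 = 18 + 13/7.9730 = 18 + 1.6305 = 19.6305

y = -0.1254x + 19.6305


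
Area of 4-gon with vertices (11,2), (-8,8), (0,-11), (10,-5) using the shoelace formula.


sum(xi*y_{i+1}) = 11*8 - 8*(-11) + 0*(-5) + 10*2 = 196
sum(yi*x_{i+1}) = 2*(-8) + 8*0 - 11*10 - 5*11 = -181
Area = |196 + 181|/2 = 377/2 = 188.5000

188.5000 sq units


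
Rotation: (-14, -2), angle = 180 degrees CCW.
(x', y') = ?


cos(180) = -1, sin(180) = 0
x' = -14*(-1) + 2*0 = 14
y' = -14*0 - 2*(-1) = 2

(14, 2)


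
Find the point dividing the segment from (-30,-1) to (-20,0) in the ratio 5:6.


Px = (5*(-20) + 6*(-30))/11 = -280/11 = -25.4545
Py = (5*0 + 6*(-1))/11 = -6/11 = -0.5455

P = (-25.4545, -0.5455)


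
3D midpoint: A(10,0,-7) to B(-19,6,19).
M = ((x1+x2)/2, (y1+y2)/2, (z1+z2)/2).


Mx = (10- 19)/2 = -4.5000
My = (0+6)/2 = 3.0000
Mz = (-7+19)/2 = 6.0000

M = (-4.5000, 3.0000, 6.0000)


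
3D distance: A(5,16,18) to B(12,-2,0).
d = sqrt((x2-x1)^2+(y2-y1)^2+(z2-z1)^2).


dx=7, dy=-18, dz=-18
d = sqrt(49+324+324) = sqrt(697) = 26.4008

26.4008


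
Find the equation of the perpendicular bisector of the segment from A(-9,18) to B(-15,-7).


Midpoint = (-12, 5.5)
Slope of AB = dy/dx = -25/(-6) = 4.1667
Perp slope = -dx/dy = -6/25 = -0.2400
b = My - (perp slope)*Mx = 5.5 + (-6*(-12))/(-25) = 5.5 - 2.8800 = 2.6200

y = -0.2400x + 2.6200


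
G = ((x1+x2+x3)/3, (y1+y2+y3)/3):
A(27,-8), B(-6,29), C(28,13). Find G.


Gx = (27- 6+28)/3 = 49/3 = 16.3333
Gy = (-8+29+13)/3 = 34/3 = 11.3333

G = (16.3333, 11.3333)


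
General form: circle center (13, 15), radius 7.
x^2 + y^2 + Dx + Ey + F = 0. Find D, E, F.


(x-13)^2 + (y-15)^2 = 7^2
D = -2h = -26, E = -2k = -30
F = h^2+k^2-r^2 = 169+225-49 = 345

D = -26, E = -30, F = 345


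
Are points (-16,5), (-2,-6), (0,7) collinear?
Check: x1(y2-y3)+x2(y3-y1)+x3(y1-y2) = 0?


-16*(-6-7) - 2*(7-5) + 0*(5+ 6)
= 208 - 4 + 0 = 204

No, not collinear (determinant = 204)


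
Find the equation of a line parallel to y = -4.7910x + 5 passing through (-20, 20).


Parallel lines have equal slopes.
m2 = -4.7910
b2 = 20 + 4.7910*(-20) = -75.8200

y = -4.7910x - 75.8200


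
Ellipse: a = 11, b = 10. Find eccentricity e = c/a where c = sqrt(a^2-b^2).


c = sqrt(121-100) = sqrt(21) = 4.5826
e = c/a = sqrt(21)/11 = 0.4166

e = 0.4166


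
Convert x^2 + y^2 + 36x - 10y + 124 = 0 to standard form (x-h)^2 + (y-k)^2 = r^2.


h = -D/2 = -36/2 = -18
k = -E/2 = 10/2 = 5
r^2 = h^2 + k^2 - F = 324 + 25 - 124 = 225
r = 15

Center (-18, 5), radius = 15


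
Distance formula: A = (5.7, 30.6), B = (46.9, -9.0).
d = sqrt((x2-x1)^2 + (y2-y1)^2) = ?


dx = 46.9 - 5.7 = 41.2
dy = -9.0 - 30.6 = -39.6
d = sqrt(1697.44 + 1568.16) = sqrt(3265.6) = 57.1454

57.1454


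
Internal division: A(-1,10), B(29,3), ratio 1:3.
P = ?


Px = (1*29 + 3*(-1))/4 = 26/4 = 6.5000
Py = (1*3 + 3*10)/4 = 33/4 = 8.2500

P = (6.5000, 8.2500)


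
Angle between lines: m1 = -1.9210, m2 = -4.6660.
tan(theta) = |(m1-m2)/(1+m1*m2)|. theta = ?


m1-m2 = 2.745
1+m1*m2 = 9.963386
tan(theta) = |2.745/9.963386| = 0.275509
theta = arctan(|2.745/9.963386|) = 15.4033 degrees (acute angle)

15.4033 degrees


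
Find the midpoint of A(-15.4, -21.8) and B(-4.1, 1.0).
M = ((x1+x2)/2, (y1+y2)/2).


Mx = (-15.4 - 4.1)/2 = -19.5/2 = -9.7500
My = (-21.8 + 1.0)/2 = -20.8/2 = -10.4000

(-9.7500, -10.4000)


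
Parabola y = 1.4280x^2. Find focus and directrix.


a = 1.4280
1/(4a) = 0.1751
Focus = (0, 0.1751)
Directrix: y = -0.1751

Focus = (0, 0.1751), Directrix: y = -0.1751


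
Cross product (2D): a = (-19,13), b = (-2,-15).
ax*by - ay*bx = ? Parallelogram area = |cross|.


cross = -19*(-15) - 13*(-2) = 285 + 26 = 311
Parallelogram area = |311| = 311

cross = 311, parallelogram area = 311


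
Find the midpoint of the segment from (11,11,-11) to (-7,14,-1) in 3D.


Mx = (11- 7)/2 = 2.0000
My = (11+14)/2 = 12.5000
Mz = (-11- 1)/2 = -6.0000

M = (2.0000, 12.5000, -6.0000)


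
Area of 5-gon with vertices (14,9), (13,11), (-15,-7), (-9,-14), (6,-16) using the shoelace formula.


sum(xi*y_{i+1}) = 14*11 + 13*(-7) - 15*(-14) - 9*(-16) + 6*9 = 471
sum(yi*x_{i+1}) = 9*13 + 11*(-15) - 7*(-9) - 14*6 - 16*14 = -293
Area = |471 + 293|/2 = 764/2 = 382.0000

382.0000 sq units


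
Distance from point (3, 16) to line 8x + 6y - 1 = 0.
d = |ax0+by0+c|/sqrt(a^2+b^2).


|8*3 + 6*16 - 1| = |119| = 119
sqrt(64 + 36) = sqrt(100) = 10.0000
d = 119/sqrt(100) = 11.9000

11.9000


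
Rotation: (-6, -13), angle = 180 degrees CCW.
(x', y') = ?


cos(180) = -1, sin(180) = 0
x' = -6*(-1) + 13*0 = 6
y' = -6*0 - 13*(-1) = 13

(6, 13)


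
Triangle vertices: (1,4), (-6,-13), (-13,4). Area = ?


1*(-13-4) = -17
-6*(4-4) = 0
-13*(4+ 13) = -221
sum = -238
Area = |-238|/2 = 119.0000

119.0000 sq units


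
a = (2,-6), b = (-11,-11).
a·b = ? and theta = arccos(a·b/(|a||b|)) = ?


a·b = 2*(-11) - 6*(-11) = -22 + 66 = 44
|a| = sqrt(4+36) = 6.3246
|b| = sqrt(121+121) = 15.5563
cos(theta) = 44/(sqrt(40)*sqrt(242)) = 44/sqrt(9680) = 0.447214
theta = arccos(44/sqrt(9680)) = 63.4349 degrees

a·b = 44, theta = 63.4349 deg


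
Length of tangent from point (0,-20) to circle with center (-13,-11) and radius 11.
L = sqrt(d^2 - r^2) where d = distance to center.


d = sqrt((0+ 13)^2 + (-20+ 11)^2) = sqrt(169+81) = 15.8114
L = sqrt(250.0000 - 121) = sqrt(129.0000) = 11.3578

11.3578


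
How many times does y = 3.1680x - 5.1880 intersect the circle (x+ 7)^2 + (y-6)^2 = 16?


Substitute y = 3.1680x - 5.1880: (x+ 7)^2 + (3.1680x- 5.1880-6)^2 = 16
Expand to Ax^2 + Bx + C = 0, where b-k = -11.188
A = 1+m^2 = 11.036224
B = 2(m(b-k) - h) = 2(3.1680*(-11.188) + 7) = -56.887168
C = h^2 + (b-k)^2 - r^2 = 49 + 125.171344 - 16 = 158.171344
disc = B^2-4AC = 3236.1499 - 6982.4575 = -3746.3076
disc < 0

0 intersection points


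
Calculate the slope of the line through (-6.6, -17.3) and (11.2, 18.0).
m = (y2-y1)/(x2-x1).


dy = 18.0 + 17.3 = 35.3
dx = 11.2 + 6.6 = 17.8
m = 35.3/17.8 = 1.9831

m = 1.9831


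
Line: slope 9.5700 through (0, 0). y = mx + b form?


y - 0 = 9.5700(x - 0)
y = 9.5700x + 0 - 9.5700*0
y = 9.5700x + 0

y = 9.5700x + 0


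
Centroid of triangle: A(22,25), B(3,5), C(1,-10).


Gx = (22+3+1)/3 = 26/3 = 8.6667
Gy = (25+5- 10)/3 = 20/3 = 6.6667

G = (8.6667, 6.6667)


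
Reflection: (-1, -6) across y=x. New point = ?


Reflection rule for y=x: (y, x)
(-1, -6) -> (-6, -1)

(-6, -1)


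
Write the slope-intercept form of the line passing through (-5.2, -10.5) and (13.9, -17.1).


m = (-6.6)/(19.1) = -0.3455
b = y1 - m*x1 = -10.5 - (-6.6*(-5.2))/(19.1) = -10.5 - 1.7969 = -12.2969

y = -0.3455x - 12.2969


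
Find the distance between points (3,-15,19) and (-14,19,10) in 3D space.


dx=-17, dy=34, dz=-9
d = sqrt(289+1156+81) = sqrt(1526) = 39.0640

39.0640


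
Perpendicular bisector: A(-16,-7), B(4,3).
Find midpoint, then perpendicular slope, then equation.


Midpoint = (-6, -2)
Slope of AB = dy/dx = 10/20 = 0.5000
Perp slope = -dx/dy = -20/10 = -2.0000
b = My - (perp slope)*Mx = -2 + (20*(-6))/10 = -2 - 12.0000 = -14.0000

y = -2.0000x - 14.0000


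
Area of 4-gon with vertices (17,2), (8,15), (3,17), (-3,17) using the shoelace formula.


sum(xi*y_{i+1}) = 17*15 + 8*17 + 3*17 - 3*2 = 436
sum(yi*x_{i+1}) = 2*8 + 15*3 + 17*(-3) + 17*17 = 299
Area = |436 - 299|/2 = 137/2 = 68.5000

68.5000 sq units


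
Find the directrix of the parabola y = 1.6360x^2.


a = 1.6360
1/(4a) = 0.1528
directrix: y = -0.1528 = -0.1528

y = -0.1528


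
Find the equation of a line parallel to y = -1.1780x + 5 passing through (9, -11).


Parallel lines have equal slopes.
m2 = -1.1780
b2 = -11 + 1.1780*9 = -0.3980

y = -1.1780x - 0.3980


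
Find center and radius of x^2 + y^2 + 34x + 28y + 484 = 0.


h = -D/2 = -34/2 = -17
k = -E/2 = -28/2 = -14
r^2 = h^2 + k^2 - F = 289 + 196 - 484 = 1
r = 1

Center (-17, -14), radius = 1


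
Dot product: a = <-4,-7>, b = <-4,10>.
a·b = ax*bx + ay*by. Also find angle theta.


a·b = -4*(-4) - 7*10 = 16 - 70 = -54
|a| = sqrt(16+49) = 8.0623
|b| = sqrt(16+100) = 10.7703
cos(theta) = -54/(sqrt(65)*sqrt(116)) = -54/sqrt(7540) = -0.621882
theta = arccos(-54/sqrt(7540)) = 128.4537 degrees

a·b = -54, theta = 128.4537 deg


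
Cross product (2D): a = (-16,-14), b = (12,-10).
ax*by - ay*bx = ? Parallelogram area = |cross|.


cross = -16*(-10) + 14*12 = 160 + 168 = 328
Parallelogram area = |328| = 328

cross = 328, parallelogram area = 328


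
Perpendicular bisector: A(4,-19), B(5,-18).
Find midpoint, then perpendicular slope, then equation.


Midpoint = (4.5, -18.5)
Slope of AB = dy/dx = 1/1 = 1.0000
Perp slope = -dx/dy = -1/1 = -1.0000
b = My - (perp slope)*Mx = -18.5 + (1*4.5)/1 = -18.5 + 4.5000 = -14.0000

y = -1.0000x - 14.0000


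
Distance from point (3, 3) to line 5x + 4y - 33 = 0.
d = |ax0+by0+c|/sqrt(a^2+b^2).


|5*3 + 4*3 - 33| = |-6| = 6
sqrt(25 + 16) = sqrt(41) = 6.4031
d = 6/sqrt(41) = 0.9370

0.9370


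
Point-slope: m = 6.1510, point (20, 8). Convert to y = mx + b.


y - 8 = 6.1510(x - 20)
y = 6.1510x + 8 - 6.1510*20
y = 6.1510x - 115.0200

y = 6.1510x - 115.0200


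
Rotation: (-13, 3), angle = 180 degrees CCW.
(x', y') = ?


cos(180) = -1, sin(180) = 0
x' = -13*(-1) - 3*0 = 13
y' = -13*0 + 3*(-1) = -3

(13, -3)


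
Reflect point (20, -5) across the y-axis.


Reflection rule for y-axis: (-x, y)
(20, -5) -> (-20, -5)

(-20, -5)


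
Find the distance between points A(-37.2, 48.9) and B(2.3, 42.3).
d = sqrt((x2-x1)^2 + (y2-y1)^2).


dx = 2.3 + 37.2 = 39.5
dy = 42.3 - 48.9 = -6.6
d = sqrt(1560.25 + 43.56) = sqrt(1603.81) = 40.0476

40.0476


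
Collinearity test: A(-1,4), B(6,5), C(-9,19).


-1*(5-19) + 6*(19-4) - 9*(4-5)
= 14 + 90 + 9 = 113

No, not collinear (determinant = 113)


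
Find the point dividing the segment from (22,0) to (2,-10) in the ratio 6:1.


Px = (6*2 + 1*22)/7 = 34/7 = 4.8571
Py = (6*(-10) + 1*0)/7 = -60/7 = -8.5714

P = (4.8571, -8.5714)


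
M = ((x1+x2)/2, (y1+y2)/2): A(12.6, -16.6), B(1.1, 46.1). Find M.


Mx = (12.6 + 1.1)/2 = 13.7/2 = 6.8500
My = (-16.6 + 46.1)/2 = 29.5/2 = 14.7500

(6.8500, 14.7500)


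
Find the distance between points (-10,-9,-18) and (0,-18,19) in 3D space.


dx=10, dy=-9, dz=37
d = sqrt(100+81+1369) = sqrt(1550) = 39.3700

39.3700


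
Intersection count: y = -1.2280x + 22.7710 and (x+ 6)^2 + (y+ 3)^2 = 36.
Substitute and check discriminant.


Substitute y = -1.2280x + 22.7710: (x+ 6)^2 + (-1.2280x+22.7710+ 3)^2 = 36
Expand to Ax^2 + Bx + C = 0, where b-k = 25.771
A = 1+m^2 = 2.507984
B = 2(m(b-k) - h) = 2(-1.2280*25.771 + 6) = -51.293576
C = h^2 + (b-k)^2 - r^2 = 36 + 664.144441 - 36 = 664.144441
disc = B^2-4AC = 2631.0309 - 6662.6545 = -4031.6236
disc < 0

0 intersection points
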